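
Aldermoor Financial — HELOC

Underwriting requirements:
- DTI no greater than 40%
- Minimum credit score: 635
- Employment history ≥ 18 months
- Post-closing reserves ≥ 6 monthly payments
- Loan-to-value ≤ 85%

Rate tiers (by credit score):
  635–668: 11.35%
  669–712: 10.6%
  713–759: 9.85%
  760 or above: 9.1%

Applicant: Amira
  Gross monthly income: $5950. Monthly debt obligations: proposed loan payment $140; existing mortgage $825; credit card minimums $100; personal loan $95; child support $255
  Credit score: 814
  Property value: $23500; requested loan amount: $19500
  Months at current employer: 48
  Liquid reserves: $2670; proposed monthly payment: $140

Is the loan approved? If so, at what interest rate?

Approved at 9.1%

Credit score 814 ≥ 635 (meets minimum)
LTV: 19,500 ÷ 23,500 = 83%, within 85% cap
Total monthly debts = (140 + 825 + 100 + 95 + 255) = 1,415. Debt-to-income = 1,415/5,950 = 23.8% — meets 40% limit
Reserves: 2,670 ÷ 140 = 19.1 months (meets 6-month minimum)
Employment 48 ≥ 18 months
All requirements met. Score 814 falls in the 760 or above tier → 9.1%.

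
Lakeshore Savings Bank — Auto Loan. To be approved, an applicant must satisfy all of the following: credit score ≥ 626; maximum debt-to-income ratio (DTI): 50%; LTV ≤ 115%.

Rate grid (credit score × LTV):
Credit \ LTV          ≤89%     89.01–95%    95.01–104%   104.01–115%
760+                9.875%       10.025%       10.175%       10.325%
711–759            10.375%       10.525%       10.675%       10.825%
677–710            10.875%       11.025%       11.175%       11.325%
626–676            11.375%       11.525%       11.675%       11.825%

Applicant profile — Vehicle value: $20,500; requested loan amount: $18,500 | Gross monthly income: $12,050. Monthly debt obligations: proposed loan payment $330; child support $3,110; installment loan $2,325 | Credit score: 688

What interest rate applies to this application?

Credit score 688 ≥ 626; Total monthly debts = (330 + 3,110 + 2,325) = 5,765. DTI: 5,765 ÷ 12,050 = 47.8%, within the 50% cap
LTV = 18,500/20,500 = 90.2% ≤ 115%
Credit 688 → row 677–710; LTV 90.2% → column 89.01–95%. Grid cell → 11.025%.

11.025%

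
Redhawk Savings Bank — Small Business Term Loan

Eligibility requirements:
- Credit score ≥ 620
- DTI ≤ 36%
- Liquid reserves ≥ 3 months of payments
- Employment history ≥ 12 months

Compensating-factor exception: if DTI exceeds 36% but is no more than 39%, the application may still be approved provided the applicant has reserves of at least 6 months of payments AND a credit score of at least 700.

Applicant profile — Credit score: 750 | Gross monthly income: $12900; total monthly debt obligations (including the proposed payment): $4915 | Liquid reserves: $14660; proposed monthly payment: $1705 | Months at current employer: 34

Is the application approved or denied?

Credit score 750 ≥ 620 (meets base)
DTI: 4,915 ÷ 12,900 = 38.1%, over the 36% base limit.
Reserves: 14,660 ÷ 1,705 = 8.6 months (meets 3-month minimum)
Employment 34 ≥ 12 months
38.1% falls in the override range (36%–39%), so the compensating-factor test applies.
Override check — reserves: 8.6 mo (ok); score: 750 (ok).
Both override conditions satisfied; DTI exception granted.

Approved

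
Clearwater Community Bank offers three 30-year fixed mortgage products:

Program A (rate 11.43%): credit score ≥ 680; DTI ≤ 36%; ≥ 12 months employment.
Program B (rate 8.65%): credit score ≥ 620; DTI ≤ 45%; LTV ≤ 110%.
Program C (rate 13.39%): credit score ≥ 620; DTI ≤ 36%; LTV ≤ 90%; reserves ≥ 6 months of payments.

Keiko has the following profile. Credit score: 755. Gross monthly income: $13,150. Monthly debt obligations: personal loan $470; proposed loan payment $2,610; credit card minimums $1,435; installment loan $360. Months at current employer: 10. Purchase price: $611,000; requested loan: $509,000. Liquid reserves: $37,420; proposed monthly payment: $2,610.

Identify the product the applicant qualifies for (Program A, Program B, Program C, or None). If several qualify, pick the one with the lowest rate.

Program B

Total debts = (470 + 2,610 + 1,435 + 360) = 4,875; DTI = 4,875/13,150 = 37.1%.
LTV = 509,000/611,000 = 83.3%.
Reserves = 37,420/2,610 = 14.3 months.
Program A: score 755 ≥ 680; DTI 37.1% > 36%; employment 10 < 12 mo → does not qualify.
Program B: score 755 ≥ 620; DTI 37.1% ≤ 45%; LTV 83.3% ≤ 110% → qualifies.
Program C: score 755 ≥ 620; DTI 37.1% > 36%; LTV 83.3% ≤ 90%; reserves 14.3 ≥ 6 mo → does not qualify.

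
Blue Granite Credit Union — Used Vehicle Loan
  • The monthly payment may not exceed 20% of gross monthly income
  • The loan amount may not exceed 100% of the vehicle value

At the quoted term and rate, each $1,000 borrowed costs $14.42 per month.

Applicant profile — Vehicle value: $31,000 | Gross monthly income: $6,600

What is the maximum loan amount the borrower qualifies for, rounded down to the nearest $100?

Payment cap: 20% × $6,600 = $1,320/month.
At $14.42 per $1,000, that supports 1,320/14.42 × 1,000 ≈ $91,539 → $91,500.
LTV cap: 100% × $31,000 = $31,000 → $31,000.
Binding constraint: loan-to-value.

$31,000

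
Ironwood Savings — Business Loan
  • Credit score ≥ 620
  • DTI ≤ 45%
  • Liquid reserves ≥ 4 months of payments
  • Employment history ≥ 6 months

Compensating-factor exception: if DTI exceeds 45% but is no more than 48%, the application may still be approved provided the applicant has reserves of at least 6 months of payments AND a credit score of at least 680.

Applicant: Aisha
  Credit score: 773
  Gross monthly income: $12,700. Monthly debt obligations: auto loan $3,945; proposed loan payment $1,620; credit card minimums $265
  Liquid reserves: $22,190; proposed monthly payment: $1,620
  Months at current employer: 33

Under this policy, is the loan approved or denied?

Credit score 773 ≥ 620 (meets base)
Total debts = (3,945 + 1,620 + 265) = 5,830. DTI: 5,830 ÷ 12,700 = 45.9%, over the 45% base limit.
Reserves: 22,190 ÷ 1,620 = 13.7 months (meets 4-month minimum)
Employment 33 ≥ 6 months
DTI 45.9% is within the 45%–48% exception band; checking compensating factors.
Override check — reserves: 13.7 mo (ok); score: 773 (ok).
Both override conditions satisfied; DTI exception granted.

Approved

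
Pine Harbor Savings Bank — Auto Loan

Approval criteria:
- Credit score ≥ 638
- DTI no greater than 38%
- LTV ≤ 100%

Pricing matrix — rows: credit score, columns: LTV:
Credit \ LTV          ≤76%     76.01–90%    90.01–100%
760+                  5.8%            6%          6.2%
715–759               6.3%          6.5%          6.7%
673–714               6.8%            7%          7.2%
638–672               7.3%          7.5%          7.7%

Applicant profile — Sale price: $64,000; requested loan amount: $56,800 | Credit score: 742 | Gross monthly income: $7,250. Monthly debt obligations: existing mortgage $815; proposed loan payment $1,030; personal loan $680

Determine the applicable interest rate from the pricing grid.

6.5%

Credit score 742 ≥ 638; Total monthly debts = (815 + 1,030 + 680) = 2,525. DTI: 2,525 ÷ 7,250 = 34.8%, within the 38% cap
Loan-to-value = 56,800/64,000 = 88.8% — pass (100% max)
Row: 742 falls in 715–759. Column: 88.8% falls in 76.01–90%. Rate = 6.5%.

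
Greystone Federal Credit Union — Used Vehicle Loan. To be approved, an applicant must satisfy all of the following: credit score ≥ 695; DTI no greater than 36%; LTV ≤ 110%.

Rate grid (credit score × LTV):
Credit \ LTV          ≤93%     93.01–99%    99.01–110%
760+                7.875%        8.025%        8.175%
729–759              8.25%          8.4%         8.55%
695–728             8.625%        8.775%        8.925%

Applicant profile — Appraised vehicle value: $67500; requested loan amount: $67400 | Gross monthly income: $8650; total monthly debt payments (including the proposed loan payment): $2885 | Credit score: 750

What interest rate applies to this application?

8.55%

Credit score 750 ≥ 695; Debt-to-income = 2,885/8,650 = 33.4% — meets 36% limit
LTV: 67,400 ÷ 67,500 = 99.9%, within 110% cap
Credit 750 → row 729–759; LTV 99.9% → column 99.01–110%. Grid cell → 8.55%.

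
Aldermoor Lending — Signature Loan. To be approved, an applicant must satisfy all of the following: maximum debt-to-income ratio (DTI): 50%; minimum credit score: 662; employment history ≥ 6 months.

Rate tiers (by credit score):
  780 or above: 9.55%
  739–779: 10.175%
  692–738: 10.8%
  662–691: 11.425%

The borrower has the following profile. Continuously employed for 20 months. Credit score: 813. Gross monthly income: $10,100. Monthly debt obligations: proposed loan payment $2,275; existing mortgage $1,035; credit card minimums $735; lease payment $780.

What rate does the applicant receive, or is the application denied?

Approved at 9.55%

Credit score 813 ≥ 662 (meets minimum)
Employment 20 ≥ 6 months
Total monthly debts = (2,275 + 1,035 + 735 + 780) = 4,825. DTI: 4,825 ÷ 10,100 = 47.8%, within the 50% cap
All requirements met. Score 813 falls in the 780 or above tier → 9.55%.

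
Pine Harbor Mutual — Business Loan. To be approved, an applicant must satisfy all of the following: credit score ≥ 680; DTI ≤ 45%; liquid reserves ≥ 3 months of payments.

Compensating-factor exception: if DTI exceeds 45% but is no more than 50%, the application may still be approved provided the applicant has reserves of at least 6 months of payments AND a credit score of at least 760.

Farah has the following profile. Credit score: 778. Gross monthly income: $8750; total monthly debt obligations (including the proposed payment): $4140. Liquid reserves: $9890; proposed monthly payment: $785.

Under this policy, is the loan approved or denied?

Credit score 778 ≥ 680 (meets base)
DTI: 4,140 ÷ 8,750 = 47.3%, over the 45% base limit.
Reserves = 9,890/785 = 12.6 months ≥ 3
47.3% falls in the override range (45%–50%), so the compensating-factor test applies.
Reserves 12.6 ≥ 6 months; credit score 778 ≥ 760.
Both override conditions satisfied; DTI exception granted.

Approved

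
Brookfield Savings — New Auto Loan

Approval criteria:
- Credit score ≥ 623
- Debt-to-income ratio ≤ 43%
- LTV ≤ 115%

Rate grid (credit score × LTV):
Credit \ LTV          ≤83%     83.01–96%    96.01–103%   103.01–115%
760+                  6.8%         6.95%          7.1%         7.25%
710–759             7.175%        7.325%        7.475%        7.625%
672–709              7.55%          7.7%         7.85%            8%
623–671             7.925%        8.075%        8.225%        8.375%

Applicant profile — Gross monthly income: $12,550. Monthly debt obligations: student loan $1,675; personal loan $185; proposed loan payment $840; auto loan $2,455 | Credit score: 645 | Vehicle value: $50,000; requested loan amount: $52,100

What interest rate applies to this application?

Credit score 645 ≥ 623; Total monthly debts = (1,675 + 185 + 840 + 2,455) = 5,155. Debt-to-income = 5,155/12,550 = 41.1% — meets 43% limit
LTV: 52,100 ÷ 50,000 = 104.2%, within 115% cap
Score 645 is in the 623–671 band; LTV 104.2% is in the 103.01–115% band → 8.375%.

8.375%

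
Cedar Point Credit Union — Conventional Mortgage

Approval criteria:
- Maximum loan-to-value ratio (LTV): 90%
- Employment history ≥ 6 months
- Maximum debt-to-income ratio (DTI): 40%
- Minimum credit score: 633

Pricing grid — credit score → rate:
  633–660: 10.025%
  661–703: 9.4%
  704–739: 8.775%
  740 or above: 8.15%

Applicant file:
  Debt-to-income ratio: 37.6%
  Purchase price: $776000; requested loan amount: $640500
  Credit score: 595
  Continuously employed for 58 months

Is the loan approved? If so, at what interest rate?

Denied

Credit score 595 < 633 (below minimum)
LTV: 640,500 ÷ 776,000 = 82.5%, within 90% cap
DTI 37.6% ≤ 40%
Employment 58 ≥ 6 months
Not all requirements met → denied.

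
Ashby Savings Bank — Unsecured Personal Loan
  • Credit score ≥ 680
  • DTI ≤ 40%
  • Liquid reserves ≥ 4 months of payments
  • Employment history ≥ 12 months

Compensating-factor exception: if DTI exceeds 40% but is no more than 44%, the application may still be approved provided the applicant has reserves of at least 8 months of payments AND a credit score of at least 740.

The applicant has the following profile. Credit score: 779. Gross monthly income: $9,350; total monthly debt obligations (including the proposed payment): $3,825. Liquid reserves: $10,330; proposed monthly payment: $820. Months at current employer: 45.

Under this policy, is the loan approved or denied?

Credit score 779 ≥ 680 (meets base)
DTI: 3,825 ÷ 9,350 = 40.9%, over the 40% base limit.
Liquid reserves cover 10,330/820 = 12.6 months — ≥ 4 required
Employment 45 ≥ 12 months
DTI 40.9% is within the 40%–44% exception band; checking compensating factors.
Reserves 12.6 ≥ 8 months; credit score 779 ≥ 740.
Both override conditions satisfied; DTI exception granted.

Approved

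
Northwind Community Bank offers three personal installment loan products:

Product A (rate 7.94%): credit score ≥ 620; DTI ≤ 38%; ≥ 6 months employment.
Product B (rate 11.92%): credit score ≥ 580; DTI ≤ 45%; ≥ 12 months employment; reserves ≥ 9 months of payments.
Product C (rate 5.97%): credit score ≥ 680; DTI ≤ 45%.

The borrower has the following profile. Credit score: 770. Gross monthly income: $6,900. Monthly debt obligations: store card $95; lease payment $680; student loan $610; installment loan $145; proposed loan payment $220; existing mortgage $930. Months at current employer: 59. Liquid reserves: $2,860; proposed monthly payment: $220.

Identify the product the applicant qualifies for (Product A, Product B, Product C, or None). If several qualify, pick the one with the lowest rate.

Product C

Total debts = (95 + 680 + 610 + 145 + 220 + 930) = 2,680; DTI = 2,680/6,900 = 38.8%.
Reserves = 2,860/220 = 13.0 months.
Product A: score 770 ≥ 620; DTI 38.8% > 38%; employment 59 ≥ 6 mo → does not qualify.
Product B: score 770 ≥ 580; DTI 38.8% ≤ 45%; employment 59 ≥ 12 mo; reserves 13.0 ≥ 9 mo → qualifies.
Product C: score 770 ≥ 680; DTI 38.8% ≤ 45% → qualifies.
Qualifying: Product B, Product C. Lowest rate is 5.97% → Product C.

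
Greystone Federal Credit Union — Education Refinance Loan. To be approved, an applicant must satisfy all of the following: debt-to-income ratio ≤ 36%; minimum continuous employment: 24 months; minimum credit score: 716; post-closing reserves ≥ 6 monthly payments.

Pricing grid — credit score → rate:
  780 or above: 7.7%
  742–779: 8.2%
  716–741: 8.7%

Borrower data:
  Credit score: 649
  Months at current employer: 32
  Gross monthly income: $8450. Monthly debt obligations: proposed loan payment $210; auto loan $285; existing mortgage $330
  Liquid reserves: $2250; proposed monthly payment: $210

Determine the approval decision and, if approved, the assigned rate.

Denied

Credit score 649 < 716 (below minimum)
Employment 32 ≥ 24 months
Reserves = 2,250/210 = 10.7 months ≥ 6
Total monthly debts = (210 + 285 + 330) = 825. Debt-to-income = 825/8,450 = 9.8% — meets 36% limit
Not all requirements met → denied.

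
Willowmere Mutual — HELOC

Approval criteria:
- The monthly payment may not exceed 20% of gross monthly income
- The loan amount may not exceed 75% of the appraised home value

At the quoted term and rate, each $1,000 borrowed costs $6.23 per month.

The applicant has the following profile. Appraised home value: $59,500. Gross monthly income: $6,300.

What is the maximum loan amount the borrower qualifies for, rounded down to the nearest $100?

Payment cap: 20% × $6,300 = $1,260/month.
At $6.23 per $1,000, that supports 1,260/6.23 × 1,000 ≈ $202,247 → $202,200.
LTV cap: 75% × $59,500 = $44,625 → $44,600.
Binding constraint: loan-to-value.

$44,600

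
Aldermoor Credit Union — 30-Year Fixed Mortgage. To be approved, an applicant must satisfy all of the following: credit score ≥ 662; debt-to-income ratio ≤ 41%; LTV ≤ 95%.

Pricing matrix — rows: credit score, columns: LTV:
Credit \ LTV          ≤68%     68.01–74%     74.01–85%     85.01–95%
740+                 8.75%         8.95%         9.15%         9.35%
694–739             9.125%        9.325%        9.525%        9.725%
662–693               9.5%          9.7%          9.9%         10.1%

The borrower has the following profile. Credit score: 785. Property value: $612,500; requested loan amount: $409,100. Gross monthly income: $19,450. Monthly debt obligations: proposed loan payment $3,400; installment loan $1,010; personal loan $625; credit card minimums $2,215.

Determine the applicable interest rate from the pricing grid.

Credit score 785 ≥ 662; Total monthly debts = (3,400 + 1,010 + 625 + 2,215) = 7,250. DTI = 7,250/19,450 = 37.3% ≤ 41%
LTV = 409,100/612,500 = 66.8% ≤ 95%
Credit 785 → row 740+; LTV 66.8% → column ≤68%. Grid cell → 8.75%.

8.75%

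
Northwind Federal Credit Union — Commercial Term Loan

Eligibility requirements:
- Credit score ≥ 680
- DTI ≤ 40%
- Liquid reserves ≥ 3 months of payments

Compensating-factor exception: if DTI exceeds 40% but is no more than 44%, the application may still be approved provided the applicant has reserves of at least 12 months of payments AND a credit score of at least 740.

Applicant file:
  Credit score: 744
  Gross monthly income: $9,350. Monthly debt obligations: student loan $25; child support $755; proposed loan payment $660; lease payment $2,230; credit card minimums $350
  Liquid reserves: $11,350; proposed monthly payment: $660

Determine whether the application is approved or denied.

Approved

Credit score 744 ≥ 680 (meets base)
Total debts = (25 + 755 + 660 + 2,230 + 350) = 4,020. DTI: 4,020 ÷ 9,350 = 43%, over the 40% base limit.
Reserves: 11,350 ÷ 660 = 17.2 months (meets 3-month minimum)
43% falls in the override range (40%–44%), so the compensating-factor test applies.
Reserves 17.2 ≥ 12 months; credit score 744 ≥ 740.
Both override conditions satisfied; DTI exception granted.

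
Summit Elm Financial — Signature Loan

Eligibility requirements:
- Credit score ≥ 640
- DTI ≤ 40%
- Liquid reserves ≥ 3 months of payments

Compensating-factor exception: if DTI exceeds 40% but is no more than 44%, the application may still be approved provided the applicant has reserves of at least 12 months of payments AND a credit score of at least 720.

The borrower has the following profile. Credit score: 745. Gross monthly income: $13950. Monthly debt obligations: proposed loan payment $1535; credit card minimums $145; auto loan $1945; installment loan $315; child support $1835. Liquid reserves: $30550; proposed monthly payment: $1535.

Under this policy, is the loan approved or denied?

Credit score 745 ≥ 640 (meets base)
Total debts = (1,535 + 145 + 1,945 + 315 + 1,835) = 5,775. DTI = 5,775/13,950 = 41.4% > 40% — standard DTI limit exceeded.
Reserves = 30,550/1,535 = 19.9 months ≥ 3
41.4% falls in the override range (40%–44%), so the compensating-factor test applies.
Reserves 19.9 ≥ 12 months; credit score 745 ≥ 720.
Both compensating conditions met → exception applies.

Approved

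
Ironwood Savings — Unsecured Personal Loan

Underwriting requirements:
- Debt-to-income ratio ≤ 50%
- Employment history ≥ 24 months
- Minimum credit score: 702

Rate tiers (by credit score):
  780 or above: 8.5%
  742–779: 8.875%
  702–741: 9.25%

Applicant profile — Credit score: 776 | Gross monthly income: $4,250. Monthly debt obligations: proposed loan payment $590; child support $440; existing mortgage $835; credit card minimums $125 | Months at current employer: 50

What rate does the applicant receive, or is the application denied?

Approved at 8.875%

Credit score 776 ≥ 702 (meets minimum)
Employment 50 ≥ 24 months
Total monthly debts = (590 + 440 + 835 + 125) = 1,990. DTI = 1,990/4,250 = 46.8% ≤ 50%
All requirements met. Score 776 falls in the 742–779 tier → 8.875%.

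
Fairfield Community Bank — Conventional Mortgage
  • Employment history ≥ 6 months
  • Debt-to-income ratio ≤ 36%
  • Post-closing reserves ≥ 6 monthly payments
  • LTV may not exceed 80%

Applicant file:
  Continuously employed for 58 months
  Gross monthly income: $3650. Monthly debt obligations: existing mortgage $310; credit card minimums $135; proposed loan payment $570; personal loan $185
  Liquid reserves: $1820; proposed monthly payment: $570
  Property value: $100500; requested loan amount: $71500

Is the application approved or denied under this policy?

Denied

Employment 58 ≥ 6 months
Total monthly debts = (310 + 135 + 570 + 185) = 1,200. Debt-to-income = 1,200/3,650 = 32.9% — meets 36% limit
Reserves = 1,820/570 = 3.2 months < 6
LTV: 71,500 ÷ 100,500 = 71.1%, within 80% cap
Fails on reserves.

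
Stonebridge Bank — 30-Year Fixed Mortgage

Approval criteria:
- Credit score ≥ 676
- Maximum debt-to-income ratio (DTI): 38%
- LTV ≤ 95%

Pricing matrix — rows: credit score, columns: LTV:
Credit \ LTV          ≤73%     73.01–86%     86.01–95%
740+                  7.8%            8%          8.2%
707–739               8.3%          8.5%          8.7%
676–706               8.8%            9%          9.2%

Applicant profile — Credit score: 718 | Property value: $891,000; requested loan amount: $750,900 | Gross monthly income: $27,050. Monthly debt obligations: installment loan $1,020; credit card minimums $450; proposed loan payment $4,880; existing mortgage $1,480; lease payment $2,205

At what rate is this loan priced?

8.5%

Credit score 718 ≥ 676; Total monthly debts = (1,020 + 450 + 4,880 + 1,480 + 2,205) = 10,035. DTI = 10,035/27,050 = 37.1% ≤ 38%
LTV = 750,900/891,000 = 84.3% ≤ 95%
Score 718 is in the 707–739 band; LTV 84.3% is in the 73.01–86% band → 8.5%.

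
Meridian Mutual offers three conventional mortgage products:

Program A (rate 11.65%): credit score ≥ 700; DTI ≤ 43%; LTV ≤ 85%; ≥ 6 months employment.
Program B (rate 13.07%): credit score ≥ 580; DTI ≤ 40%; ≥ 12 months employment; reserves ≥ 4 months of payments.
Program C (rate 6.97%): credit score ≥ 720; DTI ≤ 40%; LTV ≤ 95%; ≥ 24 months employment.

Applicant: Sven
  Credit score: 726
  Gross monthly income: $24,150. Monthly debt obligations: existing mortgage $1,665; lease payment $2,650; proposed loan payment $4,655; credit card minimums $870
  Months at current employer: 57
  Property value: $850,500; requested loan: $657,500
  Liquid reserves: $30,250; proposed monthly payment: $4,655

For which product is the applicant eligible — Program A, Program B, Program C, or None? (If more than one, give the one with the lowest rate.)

Program A

Total debts = (1,665 + 2,650 + 4,655 + 870) = 9,840; DTI = 9,840/24,150 = 40.7%.
LTV = 657,500/850,500 = 77.3%.
Reserves = 30,250/4,655 = 6.5 months.
Program A: score 726 ≥ 700; DTI 40.7% ≤ 43%; LTV 77.3% ≤ 85%; employment 57 ≥ 6 mo → qualifies.
Program B: score 726 ≥ 580; DTI 40.7% > 40%; employment 57 ≥ 12 mo; reserves 6.5 ≥ 4 mo → does not qualify.
Program C: score 726 ≥ 720; DTI 40.7% > 40%; LTV 77.3% ≤ 95%; employment 57 ≥ 24 mo → does not qualify.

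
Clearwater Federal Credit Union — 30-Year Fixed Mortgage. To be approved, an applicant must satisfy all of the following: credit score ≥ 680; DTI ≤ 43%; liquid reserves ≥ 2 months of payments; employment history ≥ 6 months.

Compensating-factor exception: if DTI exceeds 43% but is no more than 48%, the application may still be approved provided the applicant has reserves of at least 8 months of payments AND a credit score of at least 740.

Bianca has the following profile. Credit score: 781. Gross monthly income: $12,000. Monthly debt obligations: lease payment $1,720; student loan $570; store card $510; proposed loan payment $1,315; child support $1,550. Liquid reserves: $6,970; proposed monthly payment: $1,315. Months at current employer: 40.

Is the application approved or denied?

Denied

Credit score 781 ≥ 680 (meets base)
Total debts = (1,720 + 570 + 510 + 1,315 + 1,550) = 5,665. DTI: 5,665 ÷ 12,000 = 47.2%, over the 43% base limit.
Reserves = 6,970/1,315 = 5.3 months ≥ 2
Employment 40 ≥ 6 months
47.2% falls in the override range (43%–48%), so the compensating-factor test applies.
Reserves 5.3 < 8 months; credit score 781 ≥ 740.
Override conditions not both satisfied; exception does not apply.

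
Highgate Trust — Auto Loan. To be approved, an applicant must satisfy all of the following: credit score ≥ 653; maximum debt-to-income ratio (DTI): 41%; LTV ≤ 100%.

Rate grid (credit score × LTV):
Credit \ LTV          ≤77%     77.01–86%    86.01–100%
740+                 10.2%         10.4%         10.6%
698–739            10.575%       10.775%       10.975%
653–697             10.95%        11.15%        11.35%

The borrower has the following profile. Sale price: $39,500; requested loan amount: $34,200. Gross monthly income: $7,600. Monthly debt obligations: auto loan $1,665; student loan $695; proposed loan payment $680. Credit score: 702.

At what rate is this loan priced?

Credit score 702 ≥ 653; Total monthly debts = (1,665 + 695 + 680) = 3,040. DTI = 3,040/7,600 = 40% ≤ 41%
LTV: 34,200 ÷ 39,500 = 86.6%, within 100% cap
Row: 702 falls in 698–739. Column: 86.6% falls in 86.01–100%. Rate = 10.975%.

10.975%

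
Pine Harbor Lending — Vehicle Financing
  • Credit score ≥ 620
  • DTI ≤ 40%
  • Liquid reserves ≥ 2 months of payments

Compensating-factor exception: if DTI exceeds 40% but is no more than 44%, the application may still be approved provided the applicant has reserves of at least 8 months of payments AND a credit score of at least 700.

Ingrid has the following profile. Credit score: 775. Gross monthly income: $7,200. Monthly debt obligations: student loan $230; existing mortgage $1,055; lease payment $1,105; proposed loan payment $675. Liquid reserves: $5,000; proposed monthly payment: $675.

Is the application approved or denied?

Denied

Credit score 775 ≥ 620 (meets base)
Total debts = (230 + 1,055 + 1,105 + 675) = 3,065. DTI = 3,065/7,200 = 42.6% > 40% — standard DTI limit exceeded.
Reserves = 5,000/675 = 7.4 months ≥ 2
42.6% falls in the override range (40%–44%), so the compensating-factor test applies.
Override check — reserves: 7.4 mo (short of 8); score: 775 (ok).
Compensating-factor requirement not fully met.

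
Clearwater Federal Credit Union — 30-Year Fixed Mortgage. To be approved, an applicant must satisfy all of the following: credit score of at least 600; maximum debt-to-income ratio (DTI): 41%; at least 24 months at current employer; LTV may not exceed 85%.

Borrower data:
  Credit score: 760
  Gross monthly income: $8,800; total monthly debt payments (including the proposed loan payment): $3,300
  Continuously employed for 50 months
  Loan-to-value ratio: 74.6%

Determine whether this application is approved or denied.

Credit score 760 ≥ 600 (meets)
DTI = 3,300/8,800 = 37.5% ≤ 41%
Employment 50 ≥ 24 months
LTV 74.6% — within 85%
All criteria satisfied.

Approved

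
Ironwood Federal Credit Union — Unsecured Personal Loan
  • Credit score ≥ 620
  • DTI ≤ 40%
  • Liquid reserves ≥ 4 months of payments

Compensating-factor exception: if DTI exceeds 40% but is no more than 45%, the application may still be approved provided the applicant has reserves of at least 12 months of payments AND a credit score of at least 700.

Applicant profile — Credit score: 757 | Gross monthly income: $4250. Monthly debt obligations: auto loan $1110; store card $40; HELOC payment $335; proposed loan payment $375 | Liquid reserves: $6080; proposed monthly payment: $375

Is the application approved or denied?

Approved

Credit score 757 ≥ 620 (meets base)
Total debts = (1,110 + 40 + 335 + 375) = 1,860. DTI = 1,860/4,250 = 43.8% > 40% — standard DTI limit exceeded.
Reserves: 6,080 ÷ 375 = 16.2 months (meets 4-month minimum)
43.8% falls in the override range (40%–45%), so the compensating-factor test applies.
Override check — reserves: 16.2 mo (ok); score: 757 (ok).
Both compensating conditions met → exception applies.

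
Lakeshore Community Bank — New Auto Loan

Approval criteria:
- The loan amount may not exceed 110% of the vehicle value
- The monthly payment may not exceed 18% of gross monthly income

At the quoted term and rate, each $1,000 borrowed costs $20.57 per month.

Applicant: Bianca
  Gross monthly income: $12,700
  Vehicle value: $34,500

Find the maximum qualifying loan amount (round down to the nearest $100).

$37,900

Payment cap: 18% × $12,700 = $2,286/month.
At $20.57 per $1,000, that supports 2,286/20.57 × 1,000 ≈ $111,132 → $111,100.
LTV cap: 110% × $34,500 = $37,950 → $37,900.
Binding constraint: loan-to-value.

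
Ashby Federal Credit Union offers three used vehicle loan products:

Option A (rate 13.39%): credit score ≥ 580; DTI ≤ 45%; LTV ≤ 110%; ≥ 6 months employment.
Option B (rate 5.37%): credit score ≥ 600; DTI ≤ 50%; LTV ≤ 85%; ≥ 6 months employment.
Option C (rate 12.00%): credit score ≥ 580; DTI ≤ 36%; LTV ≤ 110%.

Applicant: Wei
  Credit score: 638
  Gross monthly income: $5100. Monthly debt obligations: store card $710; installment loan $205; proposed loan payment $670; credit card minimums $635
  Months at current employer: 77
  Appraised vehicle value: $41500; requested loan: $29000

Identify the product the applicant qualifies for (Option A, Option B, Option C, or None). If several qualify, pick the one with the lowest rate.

Total debts = (710 + 205 + 670 + 635) = 2,220; DTI = 2,220/5,100 = 43.5%.
LTV = 29,000/41,500 = 69.9%.
Option A: score 638 ≥ 580; DTI 43.5% ≤ 45%; LTV 69.9% ≤ 110%; employment 77 ≥ 6 mo → qualifies.
Option B: score 638 ≥ 600; DTI 43.5% ≤ 50%; LTV 69.9% ≤ 85%; employment 77 ≥ 6 mo → qualifies.
Option C: score 638 ≥ 580; DTI 43.5% > 36%; LTV 69.9% ≤ 110% → does not qualify.
Qualifying: Option A, Option B. Lowest rate is 5.37% → Option B.

Option B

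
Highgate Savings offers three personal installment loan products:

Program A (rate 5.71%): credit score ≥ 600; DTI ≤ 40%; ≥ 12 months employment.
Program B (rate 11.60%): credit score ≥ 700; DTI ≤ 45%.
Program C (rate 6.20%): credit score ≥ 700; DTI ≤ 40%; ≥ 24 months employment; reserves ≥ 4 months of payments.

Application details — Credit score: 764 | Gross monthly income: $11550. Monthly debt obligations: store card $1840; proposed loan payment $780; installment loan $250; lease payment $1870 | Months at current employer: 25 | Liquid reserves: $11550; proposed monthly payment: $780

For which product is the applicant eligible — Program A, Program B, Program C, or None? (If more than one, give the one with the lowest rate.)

Program B

Total debts = (1,840 + 780 + 250 + 1,870) = 4,740; DTI = 4,740/11,550 = 41%.
Reserves = 11,550/780 = 14.8 months.
Program A: score 764 ≥ 600; DTI 41% > 40%; employment 25 ≥ 12 mo → does not qualify.
Program B: score 764 ≥ 700; DTI 41% ≤ 45% → qualifies.
Program C: score 764 ≥ 700; DTI 41% > 40%; employment 25 ≥ 24 mo; reserves 14.8 ≥ 4 mo → does not qualify.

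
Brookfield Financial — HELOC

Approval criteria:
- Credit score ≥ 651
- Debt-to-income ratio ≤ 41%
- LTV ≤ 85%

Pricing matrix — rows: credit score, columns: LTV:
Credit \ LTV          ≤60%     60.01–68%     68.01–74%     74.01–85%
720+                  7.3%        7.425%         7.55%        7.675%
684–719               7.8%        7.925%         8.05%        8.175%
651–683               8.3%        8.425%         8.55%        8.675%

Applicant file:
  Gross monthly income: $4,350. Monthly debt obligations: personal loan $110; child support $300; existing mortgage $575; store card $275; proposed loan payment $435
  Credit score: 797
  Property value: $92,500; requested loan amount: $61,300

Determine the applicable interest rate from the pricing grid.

7.425%

Credit score 797 ≥ 651; Total monthly debts = (110 + 300 + 575 + 275 + 435) = 1,695. DTI = 1,695/4,350 = 39% ≤ 41%
Loan-to-value = 61,300/92,500 = 66.3% — pass (85% max)
Row: 797 falls in 720+. Column: 66.3% falls in 60.01–68%. Rate = 7.425%.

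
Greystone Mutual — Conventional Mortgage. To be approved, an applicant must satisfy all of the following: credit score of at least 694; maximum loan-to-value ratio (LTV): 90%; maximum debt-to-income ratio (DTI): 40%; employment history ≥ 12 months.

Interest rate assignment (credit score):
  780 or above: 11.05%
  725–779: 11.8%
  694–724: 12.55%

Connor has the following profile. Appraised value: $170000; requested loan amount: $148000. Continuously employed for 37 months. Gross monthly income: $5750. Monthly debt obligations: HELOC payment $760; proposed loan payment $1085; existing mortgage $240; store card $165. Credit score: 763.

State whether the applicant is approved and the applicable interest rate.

Approved at 11.8%

Credit score 763 ≥ 694 (meets minimum)
Employment 37 ≥ 12 months
LTV = 148,000/170,000 = 87.1% ≤ 90%
Total monthly debts = (760 + 1,085 + 240 + 165) = 2,250. DTI = 2,250/5,750 = 39.1% ≤ 40%
All requirements met. Score 763 falls in the 725–779 tier → 11.8%.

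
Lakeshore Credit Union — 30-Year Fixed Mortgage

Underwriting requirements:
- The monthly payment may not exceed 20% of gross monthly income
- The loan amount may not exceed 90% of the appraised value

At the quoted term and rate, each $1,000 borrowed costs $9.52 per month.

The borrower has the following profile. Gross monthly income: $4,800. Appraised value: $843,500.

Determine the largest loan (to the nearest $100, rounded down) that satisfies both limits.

$100,800

Payment cap: 20% × $4,800 = $960/month.
At $9.52 per $1,000, that supports 960/9.52 × 1,000 ≈ $100,840 → $100,800.
LTV cap: 90% × $843,500 = $759,150 → $759,100.
Binding constraint: payment-to-income.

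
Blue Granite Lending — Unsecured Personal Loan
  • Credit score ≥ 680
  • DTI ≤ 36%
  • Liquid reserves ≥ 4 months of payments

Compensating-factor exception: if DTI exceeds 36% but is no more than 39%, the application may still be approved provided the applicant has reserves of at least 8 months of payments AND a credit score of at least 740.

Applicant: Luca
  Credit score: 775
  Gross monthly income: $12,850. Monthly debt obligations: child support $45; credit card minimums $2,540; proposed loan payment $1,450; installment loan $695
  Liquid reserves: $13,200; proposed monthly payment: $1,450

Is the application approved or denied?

Approved

Credit score 775 ≥ 680 (meets base)
Total debts = (45 + 2,540 + 1,450 + 695) = 4,730. DTI = 4,730/12,850 = 36.8% > 36% — standard DTI limit exceeded.
Reserves: 13,200 ÷ 1,450 = 9.1 months (meets 4-month minimum)
DTI 36.8% is within the 36%–39% exception band; checking compensating factors.
Override check — reserves: 9.1 mo (ok); score: 775 (ok).
Both compensating conditions met → exception applies.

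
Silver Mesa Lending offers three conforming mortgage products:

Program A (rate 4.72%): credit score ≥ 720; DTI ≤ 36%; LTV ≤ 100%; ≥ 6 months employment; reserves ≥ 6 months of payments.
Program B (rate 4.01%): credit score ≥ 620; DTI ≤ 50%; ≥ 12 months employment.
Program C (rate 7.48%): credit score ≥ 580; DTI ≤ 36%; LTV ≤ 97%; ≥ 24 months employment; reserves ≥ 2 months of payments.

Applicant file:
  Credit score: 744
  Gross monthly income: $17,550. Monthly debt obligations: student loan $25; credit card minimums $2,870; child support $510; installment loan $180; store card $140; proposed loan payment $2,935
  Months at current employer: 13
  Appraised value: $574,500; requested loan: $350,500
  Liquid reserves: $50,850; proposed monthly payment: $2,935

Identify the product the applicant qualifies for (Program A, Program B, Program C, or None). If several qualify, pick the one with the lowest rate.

Total debts = (25 + 2,870 + 510 + 180 + 140 + 2,935) = 6,660; DTI = 6,660/17,550 = 37.9%.
LTV = 350,500/574,500 = 61%.
Reserves = 50,850/2,935 = 17.3 months.
Program A: score 744 ≥ 720; DTI 37.9% > 36%; LTV 61% ≤ 100%; employment 13 ≥ 6 mo; reserves 17.3 ≥ 6 mo → does not qualify.
Program B: score 744 ≥ 620; DTI 37.9% ≤ 50%; employment 13 ≥ 12 mo → qualifies.
Program C: score 744 ≥ 580; DTI 37.9% > 36%; LTV 61% ≤ 97%; employment 13 < 24 mo; reserves 17.3 ≥ 2 mo → does not qualify.

Program B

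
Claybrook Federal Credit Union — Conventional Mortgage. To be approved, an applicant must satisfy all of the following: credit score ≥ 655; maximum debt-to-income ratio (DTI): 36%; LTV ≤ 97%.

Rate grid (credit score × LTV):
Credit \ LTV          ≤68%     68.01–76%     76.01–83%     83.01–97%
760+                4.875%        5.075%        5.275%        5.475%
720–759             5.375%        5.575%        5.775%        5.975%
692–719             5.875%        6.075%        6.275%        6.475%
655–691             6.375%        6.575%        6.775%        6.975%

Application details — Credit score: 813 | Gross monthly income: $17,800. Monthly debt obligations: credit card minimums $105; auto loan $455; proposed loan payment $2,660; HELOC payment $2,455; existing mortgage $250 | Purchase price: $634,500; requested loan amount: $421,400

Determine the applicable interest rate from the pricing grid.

Credit score 813 ≥ 655; Total monthly debts = (105 + 455 + 2,660 + 2,455 + 250) = 5,925. DTI: 5,925 ÷ 17,800 = 33.3%, within the 36% cap
LTV = 421,400/634,500 = 66.4% ≤ 97%
Credit 813 → row 760+; LTV 66.4% → column ≤68%. Grid cell → 4.875%.

4.875%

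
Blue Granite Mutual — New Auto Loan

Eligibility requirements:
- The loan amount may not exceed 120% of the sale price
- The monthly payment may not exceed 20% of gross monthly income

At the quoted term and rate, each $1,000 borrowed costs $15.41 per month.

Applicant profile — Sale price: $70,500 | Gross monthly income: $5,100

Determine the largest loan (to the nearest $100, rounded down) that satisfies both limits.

Payment cap: 20% × $5,100 = $1,020/month.
At $15.41 per $1,000, that supports 1,020/15.41 × 1,000 ≈ $66,190 → $66,100.
LTV cap: 120% × $70,500 = $84,600 → $84,600.
Binding constraint: payment-to-income.

$66,100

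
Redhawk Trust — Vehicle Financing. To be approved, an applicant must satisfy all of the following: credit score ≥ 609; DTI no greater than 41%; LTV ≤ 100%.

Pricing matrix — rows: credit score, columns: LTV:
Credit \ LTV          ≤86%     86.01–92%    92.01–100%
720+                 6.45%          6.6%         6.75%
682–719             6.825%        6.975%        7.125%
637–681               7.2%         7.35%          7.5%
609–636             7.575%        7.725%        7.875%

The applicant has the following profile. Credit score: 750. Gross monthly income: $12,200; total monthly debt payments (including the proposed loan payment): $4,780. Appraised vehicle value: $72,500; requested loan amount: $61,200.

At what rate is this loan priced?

6.45%

Credit score 750 ≥ 609; DTI: 4,780 ÷ 12,200 = 39.2%, within the 41% cap
LTV: 61,200 ÷ 72,500 = 84.4%, within 100% cap
Credit 750 → row 720+; LTV 84.4% → column ≤86%. Grid cell → 6.45%.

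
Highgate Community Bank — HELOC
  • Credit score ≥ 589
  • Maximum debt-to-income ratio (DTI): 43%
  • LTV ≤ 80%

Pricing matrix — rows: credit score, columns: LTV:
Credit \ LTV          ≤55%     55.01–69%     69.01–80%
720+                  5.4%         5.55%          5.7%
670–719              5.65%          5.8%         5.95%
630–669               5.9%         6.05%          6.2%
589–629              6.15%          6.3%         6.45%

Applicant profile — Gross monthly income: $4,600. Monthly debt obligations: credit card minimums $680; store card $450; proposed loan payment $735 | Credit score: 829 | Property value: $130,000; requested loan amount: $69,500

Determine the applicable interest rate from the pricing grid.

5.4%

Credit score 829 ≥ 589; Total monthly debts = (680 + 450 + 735) = 1,865. DTI = 1,865/4,600 = 40.5% ≤ 43%
Loan-to-value = 69,500/130,000 = 53.5% — pass (80% max)
Score 829 is in the 720+ band; LTV 53.5% is in the ≤55% band → 5.4%.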